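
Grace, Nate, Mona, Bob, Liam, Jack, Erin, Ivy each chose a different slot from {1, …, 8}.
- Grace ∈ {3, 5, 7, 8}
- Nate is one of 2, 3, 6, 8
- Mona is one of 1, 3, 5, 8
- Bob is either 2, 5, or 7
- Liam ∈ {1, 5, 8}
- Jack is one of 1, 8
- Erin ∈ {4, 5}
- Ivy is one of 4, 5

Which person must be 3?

The 8 variables draw from only 8 values {1, 2, 3, 4, 5, 6, 7, 8}, so each is used; only Nate can be 6, hence Nate = 6.
The 7 still-open variables together cover exactly {1, 2, 3, 4, 5, 7, 8} — 7 values for 7 variables — and 2 appears only in Bob's list, so Bob = 2.
The 6 still-open variables draw from only 6 values {1, 3, 4, 5, 7, 8}, so each is used; only Grace can be 7, hence Grace = 7.
The 5 still-open variables draw from only 5 values {1, 3, 4, 5, 8}, so each is used; only Mona can be 3, hence Mona = 3.

Mona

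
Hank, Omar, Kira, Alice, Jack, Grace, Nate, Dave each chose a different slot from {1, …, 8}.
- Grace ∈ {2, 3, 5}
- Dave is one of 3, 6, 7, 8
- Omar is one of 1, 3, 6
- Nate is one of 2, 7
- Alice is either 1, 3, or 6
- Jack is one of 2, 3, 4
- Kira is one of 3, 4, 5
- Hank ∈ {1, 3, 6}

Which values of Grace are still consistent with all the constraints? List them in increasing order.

2, 5

Among the 8 variables, 8 fits only Dave (and all 8 values in {1, 2, 3, 4, 5, 6, 7, 8} must be used), so Dave = 8.
The 7 still-open variables draw from only 7 values {1, 2, 3, 4, 5, 6, 7}, so each is used; only Nate can be 7, hence Nate = 7.
The 3 variables Hank, Omar, Alice are confined to {1, 3, 6}, which locks those values in; drop them from Kira, Jack, Grace.
No further eliminations apply; Grace can still be any of 2, 5.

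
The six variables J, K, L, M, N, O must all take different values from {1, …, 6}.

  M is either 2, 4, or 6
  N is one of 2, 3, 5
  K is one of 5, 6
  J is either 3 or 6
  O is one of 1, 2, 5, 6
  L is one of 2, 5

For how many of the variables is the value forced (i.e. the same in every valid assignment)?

2

The 6 variables draw from only 6 values {1, 2, 3, 4, 5, 6}, so each is used; only O can be 1, hence O = 1.
The 5 still-open variables together cover exactly {2, 3, 4, 5, 6} — 5 values for 5 variables — and 4 appears only in M's list, so M = 4.
Determined: M=4, O=1. The other variables each still have more than one consistent value. That makes 2.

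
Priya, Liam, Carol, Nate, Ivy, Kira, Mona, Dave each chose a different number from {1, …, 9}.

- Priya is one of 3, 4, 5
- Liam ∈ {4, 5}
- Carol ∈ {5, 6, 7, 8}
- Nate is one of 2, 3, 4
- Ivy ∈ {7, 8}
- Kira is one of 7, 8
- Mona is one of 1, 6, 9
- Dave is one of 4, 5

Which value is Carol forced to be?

The 2 variables Liam and Dave are confined to {4, 5}, which locks those values in; drop them from Priya, Carol, Nate.
Priya's domain is down to {3}, so Priya = 3. So Nate can't be 3.
That leaves Nate = 2.
Ivy and Kira between them cover only {7, 8} — a naked pair. Remove those values from Carol.
So Carol = 6.

6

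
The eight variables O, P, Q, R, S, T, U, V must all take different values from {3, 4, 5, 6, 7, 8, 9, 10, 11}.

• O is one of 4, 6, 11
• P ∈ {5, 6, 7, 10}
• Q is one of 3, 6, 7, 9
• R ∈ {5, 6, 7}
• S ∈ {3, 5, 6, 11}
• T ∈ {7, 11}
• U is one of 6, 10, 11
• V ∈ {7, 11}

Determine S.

The 8 variables draw from only 8 values {3, 4, 5, 6, 7, 9, 10, 11}, so each is used; only O can be 4, hence O = 4.
The 7 still-open variables together cover exactly {3, 5, 6, 7, 9, 10, 11} — 7 values for 7 variables — and 9 appears only in Q's list, so Q = 9.
The 6 still-open variables draw from only 6 values {3, 5, 6, 7, 10, 11}, so each is used; only S can be 3, hence S = 3.

3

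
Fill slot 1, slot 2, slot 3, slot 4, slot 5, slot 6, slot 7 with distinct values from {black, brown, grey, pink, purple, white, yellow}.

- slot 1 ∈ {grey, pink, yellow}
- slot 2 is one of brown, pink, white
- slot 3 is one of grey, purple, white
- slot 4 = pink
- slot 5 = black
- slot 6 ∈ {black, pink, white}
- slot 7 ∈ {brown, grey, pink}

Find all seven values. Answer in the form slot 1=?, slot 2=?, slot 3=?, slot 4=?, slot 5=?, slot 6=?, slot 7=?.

slot 1=yellow, slot 2=brown, slot 3=purple, slot 4=pink, slot 5=black, slot 6=white, slot 7=grey

slot 4 must be pink (only option left). Strike pink from slot 1, slot 2, slot 6, slot 7.
slot 5 must be black (only option left). Eliminate black elsewhere: slot 6.
That leaves slot 6 = white. So slot 2, slot 3 can't be white.
slot 2 has just one choice, so slot 2 = brown. Eliminate brown elsewhere: slot 7.
That leaves slot 7 = grey. Eliminate grey elsewhere: slot 1, slot 3.
slot 1 must be yellow (only option left).
slot 3 has just one choice, so slot 3 = purple.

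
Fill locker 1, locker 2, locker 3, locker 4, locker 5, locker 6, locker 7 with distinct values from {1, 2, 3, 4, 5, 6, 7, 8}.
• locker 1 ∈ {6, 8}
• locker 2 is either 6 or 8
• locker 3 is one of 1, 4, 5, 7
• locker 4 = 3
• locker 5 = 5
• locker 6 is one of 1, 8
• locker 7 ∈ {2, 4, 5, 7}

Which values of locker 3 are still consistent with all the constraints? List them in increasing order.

locker 4 must be 3 (only option left).
That leaves locker 5 = 5. Strike 5 from locker 3, locker 7.
The 2 variables locker 1 and locker 2 are confined to {6, 8}, which locks those values in; drop them from locker 6.
That leaves locker 6 = 1. So locker 3 can't be 1.
No further eliminations apply; locker 3 can still be any of 4, 7.

4, 7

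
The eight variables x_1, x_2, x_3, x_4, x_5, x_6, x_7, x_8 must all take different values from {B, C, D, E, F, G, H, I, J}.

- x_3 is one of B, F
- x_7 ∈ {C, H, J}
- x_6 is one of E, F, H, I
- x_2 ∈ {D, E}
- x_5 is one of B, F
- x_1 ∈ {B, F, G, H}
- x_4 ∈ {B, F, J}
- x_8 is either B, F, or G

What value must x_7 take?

The 2 variables x_3 and x_5 are confined to {B, F}, which locks those values in; drop them from x_1, x_4, x_6, x_8.
That leaves x_4 = J. Remove J from x_7.
x_8's domain is down to {G}, so x_8 = G. Remove G from x_1.
x_1 has just one choice, so x_1 = H. Remove H from x_6, x_7.
So x_7 = C.

C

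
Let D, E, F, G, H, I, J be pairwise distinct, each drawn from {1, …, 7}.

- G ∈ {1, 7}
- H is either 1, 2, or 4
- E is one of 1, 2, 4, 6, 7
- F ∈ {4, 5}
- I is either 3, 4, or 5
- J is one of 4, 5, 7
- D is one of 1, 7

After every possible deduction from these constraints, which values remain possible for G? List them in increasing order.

1, 7

Among the 7 variables, 3 fits only I (and all 7 values in {1, 2, 3, 4, 5, 6, 7} must be used), so I = 3.
The 6 still-open variables together cover exactly {1, 2, 4, 5, 6, 7} — 6 values for 6 variables — and 6 appears only in E's list, so E = 6.
The 5 still-open variables together cover exactly {1, 2, 4, 5, 7} — 5 values for 5 variables — and 2 appears only in H's list, so H = 2.
D and G share exactly the 2 values {1, 7}; by pigeonhole those values go to them, so strike 1, 7 from J.
No further eliminations apply; G can still be any of 1, 7.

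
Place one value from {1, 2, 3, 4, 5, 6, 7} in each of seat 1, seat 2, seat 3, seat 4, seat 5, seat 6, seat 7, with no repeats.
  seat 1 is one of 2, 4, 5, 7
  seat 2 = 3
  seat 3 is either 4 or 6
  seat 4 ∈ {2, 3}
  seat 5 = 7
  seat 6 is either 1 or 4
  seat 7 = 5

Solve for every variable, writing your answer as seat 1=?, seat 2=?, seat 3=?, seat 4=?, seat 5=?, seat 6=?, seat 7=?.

seat 1=4, seat 2=3, seat 3=6, seat 4=2, seat 5=7, seat 6=1, seat 7=5

seat 2 has just one choice, so seat 2 = 3. Strike 3 from seat 4.
That leaves seat 4 = 2. Eliminate 2 elsewhere: seat 1.
seat 5 has just one choice, so seat 5 = 7. Strike 7 from seat 1.
seat 7's domain is down to {5}, so seat 7 = 5. Remove 5 from seat 1.
That leaves seat 1 = 4. Remove 4 from seat 3, seat 6.
seat 3's domain is down to {6}, so seat 3 = 6.
That leaves seat 6 = 1.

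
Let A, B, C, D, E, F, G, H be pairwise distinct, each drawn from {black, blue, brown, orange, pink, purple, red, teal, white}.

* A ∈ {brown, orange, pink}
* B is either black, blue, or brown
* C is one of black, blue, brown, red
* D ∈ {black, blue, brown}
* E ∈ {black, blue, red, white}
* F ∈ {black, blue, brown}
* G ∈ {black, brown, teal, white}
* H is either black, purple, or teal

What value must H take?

purple

B, D, F share exactly the 3 values {black, blue, brown}; by pigeonhole those values go to them, so strike black, blue, brown from A, C, E, G, H.
That leaves C = red. Eliminate red elsewhere: E.
That leaves E = white. So G can't be white.
G has just one choice, so G = teal. Strike teal from H.
So H = purple.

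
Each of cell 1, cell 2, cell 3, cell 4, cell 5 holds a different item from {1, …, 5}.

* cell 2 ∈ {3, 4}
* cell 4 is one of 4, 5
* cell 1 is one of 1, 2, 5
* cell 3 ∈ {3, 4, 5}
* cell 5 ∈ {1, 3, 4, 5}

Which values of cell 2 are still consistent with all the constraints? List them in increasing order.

The 5 variables draw from only 5 values {1, 2, 3, 4, 5}, so each is used; only cell 1 can be 2, hence cell 1 = 2.
The 4 still-open variables draw from only 4 values {1, 3, 4, 5}, so each is used; only cell 5 can be 1, hence cell 5 = 1.
No further eliminations apply; cell 2 can still be any of 3, 4.

3, 4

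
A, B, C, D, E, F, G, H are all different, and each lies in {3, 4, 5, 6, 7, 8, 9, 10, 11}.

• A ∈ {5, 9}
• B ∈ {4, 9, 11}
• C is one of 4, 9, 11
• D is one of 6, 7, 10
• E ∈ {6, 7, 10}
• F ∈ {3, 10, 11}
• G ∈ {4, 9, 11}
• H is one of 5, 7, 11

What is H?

The 8 variables together cover exactly {3, 4, 5, 6, 7, 9, 10, 11} — 8 values for 8 variables — and 3 appears only in F's list, so F = 3.
B, C, G between them cover only {4, 9, 11} — a naked triple. Remove those values from A, H.
That leaves A = 5. Strike 5 from H.
So H = 7.

7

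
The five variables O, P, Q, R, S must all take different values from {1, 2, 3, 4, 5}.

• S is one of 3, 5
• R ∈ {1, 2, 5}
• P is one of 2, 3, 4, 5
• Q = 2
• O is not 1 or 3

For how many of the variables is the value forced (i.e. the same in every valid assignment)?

2

Q has just one choice, so Q = 2. Remove 2 from O, P, R.
The 4 still-open variables draw from only 4 values {1, 3, 4, 5}, so each is used; only R can be 1, hence R = 1.
Determined: Q=2, R=1. The other variables each still have more than one consistent value. That makes 2.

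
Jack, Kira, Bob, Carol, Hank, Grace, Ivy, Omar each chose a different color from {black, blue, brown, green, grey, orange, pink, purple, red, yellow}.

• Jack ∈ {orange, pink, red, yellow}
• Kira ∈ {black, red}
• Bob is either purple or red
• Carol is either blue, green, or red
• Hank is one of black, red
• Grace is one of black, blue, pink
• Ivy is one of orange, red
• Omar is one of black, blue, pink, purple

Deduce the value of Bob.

The 8 variables draw from only 8 values {black, blue, green, orange, pink, purple, red, yellow}, so each is used; only Carol can be green, hence Carol = green.
Among the 7 still-open variables, yellow fits only Jack (and all 7 values in {black, blue, orange, pink, purple, red, yellow} must be used), so Jack = yellow.
The 6 still-open variables draw from only 6 values {black, blue, orange, pink, purple, red}, so each is used; only Ivy can be orange, hence Ivy = orange.
Kira and Hank share exactly the 2 values {black, red}; by pigeonhole those values go to them, so strike black, red from Bob, Grace, Omar.
So Bob = purple.

purple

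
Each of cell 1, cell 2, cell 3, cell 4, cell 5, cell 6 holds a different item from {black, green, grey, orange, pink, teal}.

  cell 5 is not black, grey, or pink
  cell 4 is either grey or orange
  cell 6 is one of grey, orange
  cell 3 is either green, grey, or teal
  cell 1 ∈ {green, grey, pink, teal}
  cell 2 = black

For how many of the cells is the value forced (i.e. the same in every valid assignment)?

2

cell 2's domain is down to {black}, so cell 2 = black.
Among the 5 still-open variables, pink fits only cell 1 (and all 5 values in {green, grey, orange, pink, teal} must be used), so cell 1 = pink.
The 2 variables cell 4 and cell 6 are confined to {grey, orange}, which locks those values in; drop them from cell 3, cell 5.
Determined: cell 1=pink, cell 2=black. The other cells each still have more than one consistent value. That makes 2.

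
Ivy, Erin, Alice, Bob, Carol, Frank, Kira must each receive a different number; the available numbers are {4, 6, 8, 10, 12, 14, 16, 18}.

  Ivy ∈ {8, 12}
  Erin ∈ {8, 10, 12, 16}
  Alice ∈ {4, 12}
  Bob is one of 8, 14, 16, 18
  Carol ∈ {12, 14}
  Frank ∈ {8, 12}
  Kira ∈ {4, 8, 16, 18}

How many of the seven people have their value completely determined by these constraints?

Among the 7 variables, 10 fits only Erin (and all 7 values in {4, 8, 10, 12, 14, 16, 18} must be used), so Erin = 10.
Ivy and Frank share exactly the 2 values {8, 12}; by pigeonhole those values go to them, so strike 8, 12 from Alice, Bob, Carol, Kira.
Alice must be 4 (only option left). Eliminate 4 elsewhere: Kira.
That leaves Carol = 14. So Bob can't be 14.
Determined: Erin=10, Alice=4, Carol=14. The other people each still have more than one consistent value. That makes 3.

3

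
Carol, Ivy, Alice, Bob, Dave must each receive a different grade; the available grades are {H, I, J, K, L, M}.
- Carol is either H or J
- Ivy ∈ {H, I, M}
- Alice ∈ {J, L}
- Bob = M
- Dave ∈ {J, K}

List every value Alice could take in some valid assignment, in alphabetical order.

J, L

Bob must be M (only option left). So Ivy can't be M.
No further eliminations apply; Alice can still be any of J, L.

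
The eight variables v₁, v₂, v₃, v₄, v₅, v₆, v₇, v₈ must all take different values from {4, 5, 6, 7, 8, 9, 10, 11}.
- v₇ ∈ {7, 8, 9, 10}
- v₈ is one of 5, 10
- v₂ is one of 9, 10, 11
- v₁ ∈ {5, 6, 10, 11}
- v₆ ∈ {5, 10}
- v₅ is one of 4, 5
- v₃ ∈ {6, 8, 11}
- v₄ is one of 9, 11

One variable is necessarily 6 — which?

The 8 variables draw from only 8 values {4, 5, 6, 7, 8, 9, 10, 11}, so each is used; only v₅ can be 4, hence v₅ = 4.
The 7 still-open variables together cover exactly {5, 6, 7, 8, 9, 10, 11} — 7 values for 7 variables — and 7 appears only in v₇'s list, so v₇ = 7.
Among the 6 still-open variables, 8 fits only v₃ (and all 6 values in {5, 6, 8, 9, 10, 11} must be used), so v₃ = 8.
Among the 5 still-open variables, 6 fits only v₁ (and all 5 values in {5, 6, 9, 10, 11} must be used), so v₁ = 6.

v₁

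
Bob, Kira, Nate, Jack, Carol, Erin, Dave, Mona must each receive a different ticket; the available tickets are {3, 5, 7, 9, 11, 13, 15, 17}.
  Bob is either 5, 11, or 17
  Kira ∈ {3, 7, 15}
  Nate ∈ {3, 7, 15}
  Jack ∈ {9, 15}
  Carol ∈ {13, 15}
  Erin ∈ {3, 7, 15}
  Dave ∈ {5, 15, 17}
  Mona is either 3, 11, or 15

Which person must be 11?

The 8 variables draw from only 8 values {3, 5, 7, 9, 11, 13, 15, 17}, so each is used; only Jack can be 9, hence Jack = 9.
The 7 still-open variables draw from only 7 values {3, 5, 7, 11, 13, 15, 17}, so each is used; only Carol can be 13, hence Carol = 13.
The 3 variables Kira, Nate, Erin are confined to {3, 7, 15}, which locks those values in; drop them from Dave, Mona.
So 11 goes to Mona.

Mona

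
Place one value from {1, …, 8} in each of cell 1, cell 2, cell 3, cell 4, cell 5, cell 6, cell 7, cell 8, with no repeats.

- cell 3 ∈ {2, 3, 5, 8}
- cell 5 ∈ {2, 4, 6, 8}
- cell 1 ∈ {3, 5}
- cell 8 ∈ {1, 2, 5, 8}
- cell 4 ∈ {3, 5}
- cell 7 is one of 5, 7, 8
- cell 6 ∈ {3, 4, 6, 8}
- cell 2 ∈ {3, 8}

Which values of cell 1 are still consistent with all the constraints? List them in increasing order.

The 8 variables draw from only 8 values {1, 2, 3, 4, 5, 6, 7, 8}, so each is used; only cell 8 can be 1, hence cell 8 = 1.
The 7 still-open variables draw from only 7 values {2, 3, 4, 5, 6, 7, 8}, so each is used; only cell 7 can be 7, hence cell 7 = 7.
The 2 variables cell 1 and cell 4 are confined to {3, 5}, which locks those values in; drop them from cell 2, cell 3, cell 6.
cell 2 must be 8 (only option left). Eliminate 8 elsewhere: cell 3, cell 5, cell 6.
That leaves cell 3 = 2. Strike 2 from cell 5.
No further eliminations apply; cell 1 can still be any of 3, 5.

3, 5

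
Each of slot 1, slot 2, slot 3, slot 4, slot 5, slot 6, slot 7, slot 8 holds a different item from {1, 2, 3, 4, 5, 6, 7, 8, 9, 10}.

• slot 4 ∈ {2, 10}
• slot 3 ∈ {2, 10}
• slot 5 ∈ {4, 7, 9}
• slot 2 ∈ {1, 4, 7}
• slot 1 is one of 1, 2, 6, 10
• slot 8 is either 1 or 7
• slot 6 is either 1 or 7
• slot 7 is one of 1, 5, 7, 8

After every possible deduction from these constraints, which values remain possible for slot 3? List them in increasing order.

The 2 variables slot 3 and slot 4 are confined to {2, 10}, which locks those values in; drop them from slot 1.
slot 6 and slot 8 share exactly the 2 values {1, 7}; by pigeonhole those values go to them, so strike 1, 7 from slot 1, slot 2, slot 5, slot 7.
slot 1 has just one choice, so slot 1 = 6.
slot 2 must be 4 (only option left). So slot 5 can't be 4.
slot 5 must be 9 (only option left).
No further eliminations apply; slot 3 can still be any of 2, 10.

2, 10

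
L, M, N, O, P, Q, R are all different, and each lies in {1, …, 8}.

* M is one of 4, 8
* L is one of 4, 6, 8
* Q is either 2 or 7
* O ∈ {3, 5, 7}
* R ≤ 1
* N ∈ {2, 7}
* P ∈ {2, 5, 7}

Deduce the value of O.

R's domain is down to {1}, so R = 1.
The 2 variables N and Q are confined to {2, 7}, which locks those values in; drop them from O, P.
That leaves P = 5. Strike 5 from O.
So O = 3.

3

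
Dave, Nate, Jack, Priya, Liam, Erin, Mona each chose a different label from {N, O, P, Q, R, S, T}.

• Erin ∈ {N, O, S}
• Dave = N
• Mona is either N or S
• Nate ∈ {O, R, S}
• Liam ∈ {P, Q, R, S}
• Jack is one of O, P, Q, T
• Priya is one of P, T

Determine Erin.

Dave must be N (only option left). Eliminate N elsewhere: Erin, Mona.
Mona's domain is down to {S}, so Mona = S. Strike S from Nate, Liam, Erin.
So Erin = O.

O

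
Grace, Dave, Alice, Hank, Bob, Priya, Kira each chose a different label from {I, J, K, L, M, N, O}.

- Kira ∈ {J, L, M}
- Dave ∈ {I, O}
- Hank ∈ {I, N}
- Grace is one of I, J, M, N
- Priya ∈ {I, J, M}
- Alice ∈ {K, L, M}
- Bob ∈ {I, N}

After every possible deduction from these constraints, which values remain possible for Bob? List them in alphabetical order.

I, N

The 7 variables together cover exactly {I, J, K, L, M, N, O} — 7 values for 7 variables — and K appears only in Alice's list, so Alice = K.
Among the 6 still-open variables, L fits only Kira (and all 6 values in {I, J, L, M, N, O} must be used), so Kira = L.
The 5 still-open variables together cover exactly {I, J, M, N, O} — 5 values for 5 variables — and O appears only in Dave's list, so Dave = O.
Hank and Bob between them cover only {I, N} — a naked pair. Remove those values from Grace, Priya.
No further eliminations apply; Bob can still be any of I, N.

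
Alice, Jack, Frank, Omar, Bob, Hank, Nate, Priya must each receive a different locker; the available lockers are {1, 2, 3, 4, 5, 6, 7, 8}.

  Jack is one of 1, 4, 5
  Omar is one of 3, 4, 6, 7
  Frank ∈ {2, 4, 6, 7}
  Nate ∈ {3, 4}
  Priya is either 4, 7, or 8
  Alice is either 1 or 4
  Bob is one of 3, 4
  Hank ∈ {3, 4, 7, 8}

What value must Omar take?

6

The 8 variables together cover exactly {1, 2, 3, 4, 5, 6, 7, 8} — 8 values for 8 variables — and 2 appears only in Frank's list, so Frank = 2.
The 7 still-open variables together cover exactly {1, 3, 4, 5, 6, 7, 8} — 7 values for 7 variables — and 5 appears only in Jack's list, so Jack = 5.
The 6 still-open variables together cover exactly {1, 3, 4, 6, 7, 8} — 6 values for 6 variables — and 1 appears only in Alice's list, so Alice = 1.
The 5 still-open variables together cover exactly {3, 4, 6, 7, 8} — 5 values for 5 variables — and 6 appears only in Omar's list, so Omar = 6.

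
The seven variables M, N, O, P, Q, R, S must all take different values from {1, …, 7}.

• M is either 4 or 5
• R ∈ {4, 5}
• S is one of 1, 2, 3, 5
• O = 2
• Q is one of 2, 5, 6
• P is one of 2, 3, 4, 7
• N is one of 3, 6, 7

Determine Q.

O has just one choice, so O = 2. Remove 2 from P, Q, S.
The 6 still-open variables together cover exactly {1, 3, 4, 5, 6, 7} — 6 values for 6 variables — and 1 appears only in S's list, so S = 1.
The 2 variables M and R are confined to {4, 5}, which locks those values in; drop them from P, Q.
So Q = 6.

6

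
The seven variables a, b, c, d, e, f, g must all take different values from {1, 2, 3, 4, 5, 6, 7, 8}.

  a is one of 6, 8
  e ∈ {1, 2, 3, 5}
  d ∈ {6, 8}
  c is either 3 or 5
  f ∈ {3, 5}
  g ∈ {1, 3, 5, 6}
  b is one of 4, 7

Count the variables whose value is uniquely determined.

2

a and d share exactly the 2 values {6, 8}; by pigeonhole those values go to them, so strike 6, 8 from g.
c and f share exactly the 2 values {3, 5}; by pigeonhole those values go to them, so strike 3, 5 from e, g.
g has just one choice, so g = 1. Strike 1 from e.
e must be 2 (only option left).
Determined: e=2, g=1. The other variables each still have more than one consistent value. That makes 2.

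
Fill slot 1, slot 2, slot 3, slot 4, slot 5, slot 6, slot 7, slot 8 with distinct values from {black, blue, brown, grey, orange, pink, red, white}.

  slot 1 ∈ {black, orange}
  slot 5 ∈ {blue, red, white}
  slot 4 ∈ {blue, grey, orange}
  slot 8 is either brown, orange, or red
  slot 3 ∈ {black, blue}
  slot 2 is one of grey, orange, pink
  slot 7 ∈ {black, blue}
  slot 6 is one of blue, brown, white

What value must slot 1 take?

The 8 variables draw from only 8 values {black, blue, brown, grey, orange, pink, red, white}, so each is used; only slot 2 can be pink, hence slot 2 = pink.
Among the 7 still-open variables, grey fits only slot 4 (and all 7 values in {black, blue, brown, grey, orange, red, white} must be used), so slot 4 = grey.
The 2 variables slot 3 and slot 7 are confined to {black, blue}, which locks those values in; drop them from slot 1, slot 5, slot 6.
So slot 1 = orange.

orange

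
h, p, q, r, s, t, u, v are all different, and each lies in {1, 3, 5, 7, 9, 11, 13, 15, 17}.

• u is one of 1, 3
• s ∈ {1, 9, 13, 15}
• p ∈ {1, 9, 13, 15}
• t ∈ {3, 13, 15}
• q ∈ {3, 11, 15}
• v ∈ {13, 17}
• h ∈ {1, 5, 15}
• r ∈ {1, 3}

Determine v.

17

The 8 variables draw from only 8 values {1, 3, 5, 9, 11, 13, 15, 17}, so each is used; only h can be 5, hence h = 5.
The 7 still-open variables draw from only 7 values {1, 3, 9, 11, 13, 15, 17}, so each is used; only q can be 11, hence q = 11.
The 6 still-open variables draw from only 6 values {1, 3, 9, 13, 15, 17}, so each is used; only v can be 17, hence v = 17.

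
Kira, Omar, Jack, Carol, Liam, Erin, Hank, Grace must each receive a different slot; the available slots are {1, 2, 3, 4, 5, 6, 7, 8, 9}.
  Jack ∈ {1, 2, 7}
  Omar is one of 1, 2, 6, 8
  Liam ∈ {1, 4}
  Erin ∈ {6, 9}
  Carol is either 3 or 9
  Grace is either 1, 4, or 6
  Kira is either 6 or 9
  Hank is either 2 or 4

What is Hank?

2

The 8 variables together cover exactly {1, 2, 3, 4, 6, 7, 8, 9} — 8 values for 8 variables — and 3 appears only in Carol's list, so Carol = 3.
The 7 still-open variables together cover exactly {1, 2, 4, 6, 7, 8, 9} — 7 values for 7 variables — and 7 appears only in Jack's list, so Jack = 7.
The 6 still-open variables together cover exactly {1, 2, 4, 6, 8, 9} — 6 values for 6 variables — and 8 appears only in Omar's list, so Omar = 8.
Among the 5 still-open variables, 2 fits only Hank (and all 5 values in {1, 2, 4, 6, 9} must be used), so Hank = 2.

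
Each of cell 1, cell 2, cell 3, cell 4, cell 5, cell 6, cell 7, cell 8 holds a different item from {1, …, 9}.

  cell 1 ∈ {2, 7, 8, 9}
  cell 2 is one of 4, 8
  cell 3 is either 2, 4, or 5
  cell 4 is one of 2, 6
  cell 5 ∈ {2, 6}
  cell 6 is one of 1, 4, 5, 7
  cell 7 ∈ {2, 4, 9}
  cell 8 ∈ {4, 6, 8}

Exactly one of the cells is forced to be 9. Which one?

Among the 8 variables, 1 fits only cell 6 (and all 8 values in {1, 2, 4, 5, 6, 7, 8, 9} must be used), so cell 6 = 1.
Among the 7 still-open variables, 5 fits only cell 3 (and all 7 values in {2, 4, 5, 6, 7, 8, 9} must be used), so cell 3 = 5.
Among the 6 still-open variables, 7 fits only cell 1 (and all 6 values in {2, 4, 6, 7, 8, 9} must be used), so cell 1 = 7.
The 5 still-open variables draw from only 5 values {2, 4, 6, 8, 9}, so each is used; only cell 7 can be 9, hence cell 7 = 9.

cell 7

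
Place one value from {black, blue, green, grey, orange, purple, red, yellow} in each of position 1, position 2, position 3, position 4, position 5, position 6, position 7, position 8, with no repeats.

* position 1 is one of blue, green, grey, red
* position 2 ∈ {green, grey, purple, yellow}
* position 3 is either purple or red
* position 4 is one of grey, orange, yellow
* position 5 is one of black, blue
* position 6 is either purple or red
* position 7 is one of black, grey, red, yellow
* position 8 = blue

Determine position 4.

position 8 has just one choice, so position 8 = blue. Strike blue from position 1, position 5.
position 5 has just one choice, so position 5 = black. So position 7 can't be black.
Among the 6 still-open variables, orange fits only position 4 (and all 6 values in {green, grey, orange, purple, red, yellow} must be used), so position 4 = orange.

orange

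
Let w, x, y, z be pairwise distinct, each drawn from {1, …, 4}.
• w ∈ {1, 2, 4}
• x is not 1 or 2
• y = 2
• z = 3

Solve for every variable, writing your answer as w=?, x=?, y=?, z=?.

y's domain is down to {2}, so y = 2. So w can't be 2.
That leaves z = 3. So x can't be 3.
x must be 4 (only option left). Eliminate 4 elsewhere: w.
That leaves w = 1.

w=1, x=4, y=2, z=3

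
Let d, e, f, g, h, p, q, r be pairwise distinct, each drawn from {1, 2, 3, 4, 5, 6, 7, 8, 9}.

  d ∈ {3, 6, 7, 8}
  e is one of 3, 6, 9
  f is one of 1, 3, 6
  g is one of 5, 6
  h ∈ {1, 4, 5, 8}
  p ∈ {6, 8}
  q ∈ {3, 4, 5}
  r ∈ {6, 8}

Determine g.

The 8 variables together cover exactly {1, 3, 4, 5, 6, 7, 8, 9} — 8 values for 8 variables — and 7 appears only in d's list, so d = 7.
The 7 still-open variables draw from only 7 values {1, 3, 4, 5, 6, 8, 9}, so each is used; only e can be 9, hence e = 9.
The 2 variables p and r are confined to {6, 8}, which locks those values in; drop them from f, g, h.
So g = 5.

5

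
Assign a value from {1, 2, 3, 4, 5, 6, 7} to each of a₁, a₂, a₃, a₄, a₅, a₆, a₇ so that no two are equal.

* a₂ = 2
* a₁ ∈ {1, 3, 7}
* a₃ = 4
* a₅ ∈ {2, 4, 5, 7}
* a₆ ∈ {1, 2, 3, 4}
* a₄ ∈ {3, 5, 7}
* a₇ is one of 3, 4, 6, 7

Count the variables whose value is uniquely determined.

a₂ has just one choice, so a₂ = 2. So a₅, a₆ can't be 2.
a₃ has just one choice, so a₃ = 4. Remove 4 from a₅, a₆, a₇.
Among the 5 still-open variables, 6 fits only a₇ (and all 5 values in {1, 3, 5, 6, 7} must be used), so a₇ = 6.
Determined: a₂=2, a₃=4, a₇=6. The other variables each still have more than one consistent value. That makes 3.

3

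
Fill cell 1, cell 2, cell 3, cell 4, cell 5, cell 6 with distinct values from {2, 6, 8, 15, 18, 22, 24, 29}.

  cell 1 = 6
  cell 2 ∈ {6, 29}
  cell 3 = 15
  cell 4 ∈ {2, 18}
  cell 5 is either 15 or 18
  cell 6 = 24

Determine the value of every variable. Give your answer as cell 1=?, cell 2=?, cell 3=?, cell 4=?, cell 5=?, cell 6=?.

cell 1's domain is down to {6}, so cell 1 = 6. Eliminate 6 elsewhere: cell 2.
cell 2 must be 29 (only option left).
cell 3's domain is down to {15}, so cell 3 = 15. Strike 15 from cell 5.
cell 5 has just one choice, so cell 5 = 18. So cell 4 can't be 18.
That leaves cell 6 = 24.
That leaves cell 4 = 2.

cell 1=6, cell 2=29, cell 3=15, cell 4=2, cell 5=18, cell 6=24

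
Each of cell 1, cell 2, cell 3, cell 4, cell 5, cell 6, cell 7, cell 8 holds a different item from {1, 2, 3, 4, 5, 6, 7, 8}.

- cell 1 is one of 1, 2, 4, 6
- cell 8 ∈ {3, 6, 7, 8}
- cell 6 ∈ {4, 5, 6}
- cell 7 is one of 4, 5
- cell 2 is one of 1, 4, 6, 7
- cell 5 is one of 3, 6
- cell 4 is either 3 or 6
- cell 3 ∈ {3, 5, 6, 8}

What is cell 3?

The 8 variables together cover exactly {1, 2, 3, 4, 5, 6, 7, 8} — 8 values for 8 variables — and 2 appears only in cell 1's list, so cell 1 = 2.
Among the 7 still-open variables, 1 fits only cell 2 (and all 7 values in {1, 3, 4, 5, 6, 7, 8} must be used), so cell 2 = 1.
Among the 6 still-open variables, 7 fits only cell 8 (and all 6 values in {3, 4, 5, 6, 7, 8} must be used), so cell 8 = 7.
Among the 5 still-open variables, 8 fits only cell 3 (and all 5 values in {3, 4, 5, 6, 8} must be used), so cell 3 = 8.

8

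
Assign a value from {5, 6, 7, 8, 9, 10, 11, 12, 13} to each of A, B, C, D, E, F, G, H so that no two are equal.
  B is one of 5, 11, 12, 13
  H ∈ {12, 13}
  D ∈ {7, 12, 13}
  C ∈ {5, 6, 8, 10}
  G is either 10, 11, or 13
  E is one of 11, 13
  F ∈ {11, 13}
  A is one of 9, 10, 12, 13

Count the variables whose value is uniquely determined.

5

E and F between them cover only {11, 13} — a naked pair. Remove those values from A, B, D, G, H.
G must be 10 (only option left). Strike 10 from A, C.
H has just one choice, so H = 12. So A, B, D can't be 12.
That leaves A = 9.
That leaves B = 5. Remove 5 from C.
D has just one choice, so D = 7.
Determined: A=9, B=5, D=7, G=10, H=12. The other variables each still have more than one consistent value. That makes 5.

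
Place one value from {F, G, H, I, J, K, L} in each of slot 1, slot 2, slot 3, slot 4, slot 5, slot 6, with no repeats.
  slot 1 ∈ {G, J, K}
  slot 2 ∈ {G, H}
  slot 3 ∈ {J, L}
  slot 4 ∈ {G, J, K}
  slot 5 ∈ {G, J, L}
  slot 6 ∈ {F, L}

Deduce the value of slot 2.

The 6 variables together cover exactly {F, G, H, J, K, L} — 6 values for 6 variables — and F appears only in slot 6's list, so slot 6 = F.
The 5 still-open variables together cover exactly {G, H, J, K, L} — 5 values for 5 variables — and H appears only in slot 2's list, so slot 2 = H.

H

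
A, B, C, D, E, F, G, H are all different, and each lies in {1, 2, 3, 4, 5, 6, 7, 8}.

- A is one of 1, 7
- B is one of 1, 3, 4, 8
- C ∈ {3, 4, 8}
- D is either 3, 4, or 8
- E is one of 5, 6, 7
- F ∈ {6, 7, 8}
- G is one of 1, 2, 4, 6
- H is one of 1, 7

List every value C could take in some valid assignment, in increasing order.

3, 4, 8

The 8 variables together cover exactly {1, 2, 3, 4, 5, 6, 7, 8} — 8 values for 8 variables — and 2 appears only in G's list, so G = 2.
The 7 still-open variables draw from only 7 values {1, 3, 4, 5, 6, 7, 8}, so each is used; only E can be 5, hence E = 5.
Among the 6 still-open variables, 6 fits only F (and all 6 values in {1, 3, 4, 6, 7, 8} must be used), so F = 6.
A and H share exactly the 2 values {1, 7}; by pigeonhole those values go to them, so strike 1, 7 from B.
No further eliminations apply; C can still be any of 3, 4, 8.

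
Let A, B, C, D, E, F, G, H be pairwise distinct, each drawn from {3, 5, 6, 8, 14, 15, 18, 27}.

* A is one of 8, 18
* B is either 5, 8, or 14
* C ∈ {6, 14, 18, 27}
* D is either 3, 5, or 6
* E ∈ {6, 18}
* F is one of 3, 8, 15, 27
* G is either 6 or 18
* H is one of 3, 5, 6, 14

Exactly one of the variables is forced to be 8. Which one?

A

Among the 8 variables, 15 fits only F (and all 8 values in {3, 5, 6, 8, 14, 15, 18, 27} must be used), so F = 15.
The 7 still-open variables together cover exactly {3, 5, 6, 8, 14, 18, 27} — 7 values for 7 variables — and 27 appears only in C's list, so C = 27.
The 2 variables E and G are confined to {6, 18}, which locks those values in; drop them from A, D, H.
So 8 goes to A.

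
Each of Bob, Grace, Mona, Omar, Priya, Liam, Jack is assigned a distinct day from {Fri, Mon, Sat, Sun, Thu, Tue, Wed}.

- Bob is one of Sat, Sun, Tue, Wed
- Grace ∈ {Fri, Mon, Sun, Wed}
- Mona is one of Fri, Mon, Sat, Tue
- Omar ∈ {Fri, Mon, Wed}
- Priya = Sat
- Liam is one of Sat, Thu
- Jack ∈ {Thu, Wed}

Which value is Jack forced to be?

Priya's domain is down to {Sat}, so Priya = Sat. Eliminate Sat elsewhere: Bob, Mona, Liam.
Liam's domain is down to {Thu}, so Liam = Thu. So Jack can't be Thu.
So Jack = Wed.

Wed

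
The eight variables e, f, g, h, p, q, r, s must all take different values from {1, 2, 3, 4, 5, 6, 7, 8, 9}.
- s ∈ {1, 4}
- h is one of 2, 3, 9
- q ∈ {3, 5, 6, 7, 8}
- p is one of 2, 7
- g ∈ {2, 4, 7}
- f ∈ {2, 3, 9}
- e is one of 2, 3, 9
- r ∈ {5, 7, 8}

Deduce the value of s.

The 3 variables e, f, h are confined to {2, 3, 9}, which locks those values in; drop them from g, p, q.
p has just one choice, so p = 7. So g, q, r can't be 7.
g's domain is down to {4}, so g = 4. Remove 4 from s.
So s = 1.

1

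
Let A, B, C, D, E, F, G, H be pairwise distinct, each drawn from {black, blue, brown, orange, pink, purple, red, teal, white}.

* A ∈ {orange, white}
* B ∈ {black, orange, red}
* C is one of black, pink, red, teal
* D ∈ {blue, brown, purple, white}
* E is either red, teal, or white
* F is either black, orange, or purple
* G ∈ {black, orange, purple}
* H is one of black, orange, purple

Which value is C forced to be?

The 3 variables F, G, H are confined to {black, orange, purple}, which locks those values in; drop them from A, B, C, D.
A must be white (only option left). Strike white from D, E.
B's domain is down to {red}, so B = red. So C, E can't be red.
That leaves E = teal. So C can't be teal.
So C = pink.

pink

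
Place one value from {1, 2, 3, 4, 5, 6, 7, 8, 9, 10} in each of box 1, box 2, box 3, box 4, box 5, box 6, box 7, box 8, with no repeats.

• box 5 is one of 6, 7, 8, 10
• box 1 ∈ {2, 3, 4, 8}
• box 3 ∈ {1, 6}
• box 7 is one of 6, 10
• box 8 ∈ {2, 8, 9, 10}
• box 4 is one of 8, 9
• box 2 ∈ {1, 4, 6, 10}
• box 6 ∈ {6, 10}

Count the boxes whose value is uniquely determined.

2

The 2 variables box 6 and box 7 are confined to {6, 10}, which locks those values in; drop them from box 2, box 3, box 5, box 8.
box 3's domain is down to {1}, so box 3 = 1. Strike 1 from box 2.
box 2 must be 4 (only option left). Remove 4 from box 1.
Determined: box 2=4, box 3=1. The other boxes each still have more than one consistent value. That makes 2.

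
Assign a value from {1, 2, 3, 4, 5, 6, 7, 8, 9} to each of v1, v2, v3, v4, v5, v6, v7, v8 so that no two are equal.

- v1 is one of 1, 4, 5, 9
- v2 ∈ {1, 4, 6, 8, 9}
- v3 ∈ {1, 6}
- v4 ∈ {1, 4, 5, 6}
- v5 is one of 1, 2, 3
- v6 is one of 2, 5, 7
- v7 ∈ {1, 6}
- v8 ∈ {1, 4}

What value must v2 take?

8

v3 and v7 share exactly the 2 values {1, 6}; by pigeonhole those values go to them, so strike 1, 6 from v1, v2, v4, v5, v8.
v8 must be 4 (only option left). Remove 4 from v1, v2, v4.
That leaves v4 = 5. Eliminate 5 elsewhere: v1, v6.
v1 has just one choice, so v1 = 9. So v2 can't be 9.
So v2 = 8.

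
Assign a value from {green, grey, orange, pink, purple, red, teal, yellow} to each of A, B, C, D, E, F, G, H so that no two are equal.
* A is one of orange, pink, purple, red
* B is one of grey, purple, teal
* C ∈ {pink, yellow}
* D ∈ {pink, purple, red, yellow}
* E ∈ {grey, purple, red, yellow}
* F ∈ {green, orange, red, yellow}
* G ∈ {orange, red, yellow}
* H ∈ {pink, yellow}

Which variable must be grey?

The 8 variables together cover exactly {green, grey, orange, pink, purple, red, teal, yellow} — 8 values for 8 variables — and green appears only in F's list, so F = green.
The 7 still-open variables draw from only 7 values {grey, orange, pink, purple, red, teal, yellow}, so each is used; only B can be teal, hence B = teal.
Among the 6 still-open variables, grey fits only E (and all 6 values in {grey, orange, pink, purple, red, yellow} must be used), so E = grey.

E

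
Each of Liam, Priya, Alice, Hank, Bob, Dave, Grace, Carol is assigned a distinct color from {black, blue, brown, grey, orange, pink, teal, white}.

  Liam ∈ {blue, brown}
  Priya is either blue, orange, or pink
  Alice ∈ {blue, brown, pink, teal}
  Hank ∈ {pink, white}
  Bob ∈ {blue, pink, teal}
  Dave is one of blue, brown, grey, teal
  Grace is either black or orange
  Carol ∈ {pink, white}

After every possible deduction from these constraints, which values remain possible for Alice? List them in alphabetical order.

blue, brown, teal

The 8 variables together cover exactly {black, blue, brown, grey, orange, pink, teal, white} — 8 values for 8 variables — and black appears only in Grace's list, so Grace = black.
The 7 still-open variables together cover exactly {blue, brown, grey, orange, pink, teal, white} — 7 values for 7 variables — and grey appears only in Dave's list, so Dave = grey.
The 6 still-open variables draw from only 6 values {blue, brown, orange, pink, teal, white}, so each is used; only Priya can be orange, hence Priya = orange.
Hank and Carol share exactly the 2 values {pink, white}; by pigeonhole those values go to them, so strike pink, white from Alice, Bob.
No further eliminations apply; Alice can still be any of blue, brown, teal.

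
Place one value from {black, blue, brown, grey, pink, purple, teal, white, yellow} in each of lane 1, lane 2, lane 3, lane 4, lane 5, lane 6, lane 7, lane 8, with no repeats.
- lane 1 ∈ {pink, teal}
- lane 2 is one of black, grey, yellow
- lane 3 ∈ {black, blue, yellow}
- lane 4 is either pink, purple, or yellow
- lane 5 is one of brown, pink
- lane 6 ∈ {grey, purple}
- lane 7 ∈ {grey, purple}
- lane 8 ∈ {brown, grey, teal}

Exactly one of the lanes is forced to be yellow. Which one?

The 8 variables draw from only 8 values {black, blue, brown, grey, pink, purple, teal, yellow}, so each is used; only lane 3 can be blue, hence lane 3 = blue.
The 7 still-open variables draw from only 7 values {black, brown, grey, pink, purple, teal, yellow}, so each is used; only lane 2 can be black, hence lane 2 = black.
The 6 still-open variables draw from only 6 values {brown, grey, pink, purple, teal, yellow}, so each is used; only lane 4 can be yellow, hence lane 4 = yellow.

lane 4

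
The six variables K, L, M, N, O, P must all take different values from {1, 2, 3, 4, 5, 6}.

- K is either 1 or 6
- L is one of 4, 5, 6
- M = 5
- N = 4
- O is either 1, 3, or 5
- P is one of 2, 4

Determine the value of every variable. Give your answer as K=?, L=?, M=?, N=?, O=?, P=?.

M has just one choice, so M = 5. Eliminate 5 elsewhere: L, O.
That leaves N = 4. Remove 4 from L, P.
That leaves P = 2.
L has just one choice, so L = 6. Strike 6 from K.
K must be 1 (only option left). Strike 1 from O.
O has just one choice, so O = 3.

K=1, L=6, M=5, N=4, O=3, P=2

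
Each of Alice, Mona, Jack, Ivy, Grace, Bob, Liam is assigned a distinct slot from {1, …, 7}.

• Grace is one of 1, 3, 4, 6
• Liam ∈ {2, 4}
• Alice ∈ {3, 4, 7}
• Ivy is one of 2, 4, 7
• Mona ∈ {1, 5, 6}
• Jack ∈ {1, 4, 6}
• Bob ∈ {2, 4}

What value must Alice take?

3

Among the 7 variables, 5 fits only Mona (and all 7 values in {1, 2, 3, 4, 5, 6, 7} must be used), so Mona = 5.
Bob and Liam between them cover only {2, 4} — a naked pair. Remove those values from Alice, Jack, Ivy, Grace.
Ivy's domain is down to {7}, so Ivy = 7. So Alice can't be 7.
So Alice = 3.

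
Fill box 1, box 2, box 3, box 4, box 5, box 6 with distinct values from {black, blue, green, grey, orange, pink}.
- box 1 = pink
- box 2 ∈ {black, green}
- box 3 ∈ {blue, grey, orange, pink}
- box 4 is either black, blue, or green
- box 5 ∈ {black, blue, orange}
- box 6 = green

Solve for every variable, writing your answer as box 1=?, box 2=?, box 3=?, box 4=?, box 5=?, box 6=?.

box 1=pink, box 2=black, box 3=grey, box 4=blue, box 5=orange, box 6=green

box 1 must be pink (only option left). Strike pink from box 3.
box 6 must be green (only option left). Remove green from box 2, box 4.
box 2 has just one choice, so box 2 = black. Strike black from box 4, box 5.
box 4 has just one choice, so box 4 = blue. Remove blue from box 3, box 5.
box 5 must be orange (only option left). Strike orange from box 3.
box 3 has just one choice, so box 3 = grey.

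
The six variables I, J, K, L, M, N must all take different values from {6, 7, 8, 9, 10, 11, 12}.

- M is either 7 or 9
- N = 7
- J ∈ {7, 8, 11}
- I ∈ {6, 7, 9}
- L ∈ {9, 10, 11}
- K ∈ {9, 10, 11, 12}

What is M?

N must be 7 (only option left). So I, J, M can't be 7.
So M = 9.

9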